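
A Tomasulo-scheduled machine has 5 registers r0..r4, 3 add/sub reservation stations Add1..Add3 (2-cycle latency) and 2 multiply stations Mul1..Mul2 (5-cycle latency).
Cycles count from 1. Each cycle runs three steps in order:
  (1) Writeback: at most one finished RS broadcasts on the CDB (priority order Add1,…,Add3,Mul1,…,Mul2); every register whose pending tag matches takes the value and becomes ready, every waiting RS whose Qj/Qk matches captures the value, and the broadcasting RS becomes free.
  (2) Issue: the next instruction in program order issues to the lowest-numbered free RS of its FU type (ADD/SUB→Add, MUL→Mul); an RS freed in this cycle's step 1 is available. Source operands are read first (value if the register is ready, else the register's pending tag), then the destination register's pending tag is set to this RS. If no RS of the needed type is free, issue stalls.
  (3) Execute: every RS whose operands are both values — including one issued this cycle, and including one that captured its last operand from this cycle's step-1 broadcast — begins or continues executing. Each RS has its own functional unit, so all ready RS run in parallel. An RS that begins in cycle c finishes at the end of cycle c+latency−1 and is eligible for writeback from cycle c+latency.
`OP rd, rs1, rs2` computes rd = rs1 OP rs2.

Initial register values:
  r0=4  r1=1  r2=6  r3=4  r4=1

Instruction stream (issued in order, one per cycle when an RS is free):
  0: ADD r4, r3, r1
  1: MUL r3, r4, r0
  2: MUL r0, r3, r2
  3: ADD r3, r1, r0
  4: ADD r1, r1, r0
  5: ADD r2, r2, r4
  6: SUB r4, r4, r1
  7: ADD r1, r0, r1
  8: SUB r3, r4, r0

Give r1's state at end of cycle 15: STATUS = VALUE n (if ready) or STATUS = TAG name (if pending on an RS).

STATUS = TAG Add2

  c1: issue ADD r4<-Add1  regs: r0:4,r1:1,r2:6,r3:4,r4:Add1
  c2: issue MUL r3<-Mul1  regs: r0:4,r1:1,r2:6,r3:Mul1,r4:Add1
  c3: CDB Add1=5; issue MUL r0<-Mul2  regs: r0:Mul2,r1:1,r2:6,r3:Mul1,r4:5
  c4: issue ADD r3<-Add1  regs: r0:Mul2,r1:1,r2:6,r3:Add1,r4:5
  c5: issue ADD r1<-Add2  regs: r0:Mul2,r1:Add2,r2:6,r3:Add1,r4:5
  c6: issue ADD r2<-Add3  regs: r0:Mul2,r1:Add2,r2:Add3,r3:Add1,r4:5
  c7: stall  regs: r0:Mul2,r1:Add2,r2:Add3,r3:Add1,r4:5
  c8: CDB Add3=11; issue SUB r4<-Add3  regs: r0:Mul2,r1:Add2,r2:11,r3:Add1,r4:Add3
  c9: CDB Mul1=20; stall  regs: r0:Mul2,r1:Add2,r2:11,r3:Add1,r4:Add3
  c10: stall  regs: r0:Mul2,r1:Add2,r2:11,r3:Add1,r4:Add3
  c11: stall  regs: r0:Mul2,r1:Add2,r2:11,r3:Add1,r4:Add3
  c12: stall  regs: r0:Mul2,r1:Add2,r2:11,r3:Add1,r4:Add3
  c13: stall  regs: r0:Mul2,r1:Add2,r2:11,r3:Add1,r4:Add3
  c14: CDB Mul2=120; stall  regs: r0:120,r1:Add2,r2:11,r3:Add1,r4:Add3
  c15: stall  regs: r0:120,r1:Add2,r2:11,r3:Add1,r4:Add3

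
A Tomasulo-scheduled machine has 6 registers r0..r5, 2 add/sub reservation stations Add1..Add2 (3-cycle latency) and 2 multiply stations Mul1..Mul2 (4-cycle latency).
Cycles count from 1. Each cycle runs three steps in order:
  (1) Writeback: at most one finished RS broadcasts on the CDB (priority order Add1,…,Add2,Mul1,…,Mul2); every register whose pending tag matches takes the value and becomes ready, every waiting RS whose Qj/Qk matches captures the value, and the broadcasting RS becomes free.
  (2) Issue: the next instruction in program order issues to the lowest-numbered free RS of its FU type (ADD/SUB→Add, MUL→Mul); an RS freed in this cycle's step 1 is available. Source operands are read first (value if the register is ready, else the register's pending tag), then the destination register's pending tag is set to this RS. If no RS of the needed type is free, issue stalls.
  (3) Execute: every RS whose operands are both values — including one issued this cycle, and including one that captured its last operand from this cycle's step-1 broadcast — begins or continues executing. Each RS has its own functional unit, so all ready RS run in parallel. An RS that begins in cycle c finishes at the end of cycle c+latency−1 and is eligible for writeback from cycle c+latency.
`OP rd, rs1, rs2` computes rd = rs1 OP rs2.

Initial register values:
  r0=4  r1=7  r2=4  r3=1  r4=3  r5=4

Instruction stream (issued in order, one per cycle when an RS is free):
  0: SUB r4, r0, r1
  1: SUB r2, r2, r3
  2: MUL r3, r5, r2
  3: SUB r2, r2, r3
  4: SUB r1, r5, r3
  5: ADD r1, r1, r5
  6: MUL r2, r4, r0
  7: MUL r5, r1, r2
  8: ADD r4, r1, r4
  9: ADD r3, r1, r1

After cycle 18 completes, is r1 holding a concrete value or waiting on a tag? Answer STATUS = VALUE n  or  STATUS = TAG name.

STATUS = VALUE -4

cycle 1: issue SUB r4<-Add1 // r0:4,r1:7,r2:4,r3:1,r4:Add1,r5:4
cycle 2: issue SUB r2<-Add2 // r0:4,r1:7,r2:Add2,r3:1,r4:Add1,r5:4
cycle 3: issue MUL r3<-Mul1 // r0:4,r1:7,r2:Add2,r3:Mul1,r4:Add1,r5:4
cycle 4: CDB Add1=-3; issue SUB r2<-Add1 // r0:4,r1:7,r2:Add1,r3:Mul1,r4:-3,r5:4
cycle 5: CDB Add2=3; issue SUB r1<-Add2 // r0:4,r1:Add2,r2:Add1,r3:Mul1,r4:-3,r5:4
cycle 6: stall // r0:4,r1:Add2,r2:Add1,r3:Mul1,r4:-3,r5:4
cycle 7: stall // r0:4,r1:Add2,r2:Add1,r3:Mul1,r4:-3,r5:4
cycle 8: stall // r0:4,r1:Add2,r2:Add1,r3:Mul1,r4:-3,r5:4
cycle 9: CDB Mul1=12; stall // r0:4,r1:Add2,r2:Add1,r3:12,r4:-3,r5:4
cycle 10: stall // r0:4,r1:Add2,r2:Add1,r3:12,r4:-3,r5:4
cycle 11: stall // r0:4,r1:Add2,r2:Add1,r3:12,r4:-3,r5:4
cycle 12: CDB Add1=-9; issue ADD r1<-Add1 // r0:4,r1:Add1,r2:-9,r3:12,r4:-3,r5:4
cycle 13: CDB Add2=-8; issue MUL r2<-Mul1 // r0:4,r1:Add1,r2:Mul1,r3:12,r4:-3,r5:4
cycle 14: issue MUL r5<-Mul2 // r0:4,r1:Add1,r2:Mul1,r3:12,r4:-3,r5:Mul2
cycle 15: issue ADD r4<-Add2 // r0:4,r1:Add1,r2:Mul1,r3:12,r4:Add2,r5:Mul2
cycle 16: CDB Add1=-4; issue ADD r3<-Add1 // r0:4,r1:-4,r2:Mul1,r3:Add1,r4:Add2,r5:Mul2
cycle 17: CDB Mul1=-12 // r0:4,r1:-4,r2:-12,r3:Add1,r4:Add2,r5:Mul2
cycle 18: - // r0:4,r1:-4,r2:-12,r3:Add1,r4:Add2,r5:Mul2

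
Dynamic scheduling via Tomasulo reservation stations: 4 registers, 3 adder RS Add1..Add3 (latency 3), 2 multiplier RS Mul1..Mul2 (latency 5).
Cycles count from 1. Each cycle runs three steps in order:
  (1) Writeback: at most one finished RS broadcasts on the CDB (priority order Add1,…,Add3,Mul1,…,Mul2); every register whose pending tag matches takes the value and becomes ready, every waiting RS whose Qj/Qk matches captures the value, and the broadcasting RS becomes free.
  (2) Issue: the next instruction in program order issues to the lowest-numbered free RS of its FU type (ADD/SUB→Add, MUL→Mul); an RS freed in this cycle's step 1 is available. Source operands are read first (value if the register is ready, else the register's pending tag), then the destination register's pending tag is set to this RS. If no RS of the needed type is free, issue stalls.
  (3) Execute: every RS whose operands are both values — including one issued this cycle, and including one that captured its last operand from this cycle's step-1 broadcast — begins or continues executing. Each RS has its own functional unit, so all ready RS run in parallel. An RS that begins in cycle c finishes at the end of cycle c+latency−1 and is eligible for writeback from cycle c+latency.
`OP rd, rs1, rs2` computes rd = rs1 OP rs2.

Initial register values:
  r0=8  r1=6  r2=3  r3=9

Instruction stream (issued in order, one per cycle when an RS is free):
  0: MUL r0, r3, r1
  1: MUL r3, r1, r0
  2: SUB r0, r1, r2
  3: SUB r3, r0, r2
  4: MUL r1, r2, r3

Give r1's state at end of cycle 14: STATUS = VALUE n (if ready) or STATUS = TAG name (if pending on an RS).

STATUS = VALUE 0

c1: issue MUL r0<-Mul1 | r0:Mul1,r1:6,r2:3,r3:9
c2: issue MUL r3<-Mul2 | r0:Mul1,r1:6,r2:3,r3:Mul2
c3: issue SUB r0<-Add1 | r0:Add1,r1:6,r2:3,r3:Mul2
c4: issue SUB r3<-Add2 | r0:Add1,r1:6,r2:3,r3:Add2
c5: stall | r0:Add1,r1:6,r2:3,r3:Add2
c6: CDB Add1=3; stall | r0:3,r1:6,r2:3,r3:Add2
c7: CDB Mul1=54; issue MUL r1<-Mul1 | r0:3,r1:Mul1,r2:3,r3:Add2
c8: - | r0:3,r1:Mul1,r2:3,r3:Add2
c9: CDB Add2=0 | r0:3,r1:Mul1,r2:3,r3:0
c10: - | r0:3,r1:Mul1,r2:3,r3:0
c11: - | r0:3,r1:Mul1,r2:3,r3:0
c12: CDB Mul2=324 | r0:3,r1:Mul1,r2:3,r3:0
c13: - | r0:3,r1:Mul1,r2:3,r3:0
c14: CDB Mul1=0 | r0:3,r1:0,r2:3,r3:0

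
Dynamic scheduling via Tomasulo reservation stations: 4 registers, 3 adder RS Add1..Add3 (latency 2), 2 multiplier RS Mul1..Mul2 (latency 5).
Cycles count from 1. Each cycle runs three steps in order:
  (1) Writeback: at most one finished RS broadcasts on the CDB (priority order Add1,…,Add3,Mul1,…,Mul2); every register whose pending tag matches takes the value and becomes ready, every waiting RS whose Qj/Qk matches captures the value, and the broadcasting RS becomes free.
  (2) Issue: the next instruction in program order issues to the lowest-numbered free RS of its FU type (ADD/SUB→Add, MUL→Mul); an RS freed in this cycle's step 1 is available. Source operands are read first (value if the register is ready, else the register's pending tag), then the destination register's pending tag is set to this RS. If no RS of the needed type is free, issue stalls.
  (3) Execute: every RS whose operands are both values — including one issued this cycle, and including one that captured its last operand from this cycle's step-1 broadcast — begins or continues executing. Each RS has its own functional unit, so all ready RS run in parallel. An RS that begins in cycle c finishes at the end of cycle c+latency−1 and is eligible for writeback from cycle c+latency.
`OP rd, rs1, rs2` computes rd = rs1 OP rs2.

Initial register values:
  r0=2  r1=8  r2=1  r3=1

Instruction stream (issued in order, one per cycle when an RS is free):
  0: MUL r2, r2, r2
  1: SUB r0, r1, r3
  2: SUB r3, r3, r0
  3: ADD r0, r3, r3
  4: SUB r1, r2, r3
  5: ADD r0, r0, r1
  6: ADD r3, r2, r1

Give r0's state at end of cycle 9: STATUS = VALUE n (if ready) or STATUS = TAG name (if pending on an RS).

STATUS = TAG Add2

c1: issue MUL r2<-Mul1 | r0:2,r1:8,r2:Mul1,r3:1
c2: issue SUB r0<-Add1 | r0:Add1,r1:8,r2:Mul1,r3:1
c3: issue SUB r3<-Add2 | r0:Add1,r1:8,r2:Mul1,r3:Add2
c4: CDB Add1=7; issue ADD r0<-Add1 | r0:Add1,r1:8,r2:Mul1,r3:Add2
c5: issue SUB r1<-Add3 | r0:Add1,r1:Add3,r2:Mul1,r3:Add2
c6: CDB Add2=-6; issue ADD r0<-Add2 | r0:Add2,r1:Add3,r2:Mul1,r3:-6
c7: CDB Mul1=1; stall | r0:Add2,r1:Add3,r2:1,r3:-6
c8: CDB Add1=-12; issue ADD r3<-Add1 | r0:Add2,r1:Add3,r2:1,r3:Add1
c9: CDB Add3=7 | r0:Add2,r1:7,r2:1,r3:Add1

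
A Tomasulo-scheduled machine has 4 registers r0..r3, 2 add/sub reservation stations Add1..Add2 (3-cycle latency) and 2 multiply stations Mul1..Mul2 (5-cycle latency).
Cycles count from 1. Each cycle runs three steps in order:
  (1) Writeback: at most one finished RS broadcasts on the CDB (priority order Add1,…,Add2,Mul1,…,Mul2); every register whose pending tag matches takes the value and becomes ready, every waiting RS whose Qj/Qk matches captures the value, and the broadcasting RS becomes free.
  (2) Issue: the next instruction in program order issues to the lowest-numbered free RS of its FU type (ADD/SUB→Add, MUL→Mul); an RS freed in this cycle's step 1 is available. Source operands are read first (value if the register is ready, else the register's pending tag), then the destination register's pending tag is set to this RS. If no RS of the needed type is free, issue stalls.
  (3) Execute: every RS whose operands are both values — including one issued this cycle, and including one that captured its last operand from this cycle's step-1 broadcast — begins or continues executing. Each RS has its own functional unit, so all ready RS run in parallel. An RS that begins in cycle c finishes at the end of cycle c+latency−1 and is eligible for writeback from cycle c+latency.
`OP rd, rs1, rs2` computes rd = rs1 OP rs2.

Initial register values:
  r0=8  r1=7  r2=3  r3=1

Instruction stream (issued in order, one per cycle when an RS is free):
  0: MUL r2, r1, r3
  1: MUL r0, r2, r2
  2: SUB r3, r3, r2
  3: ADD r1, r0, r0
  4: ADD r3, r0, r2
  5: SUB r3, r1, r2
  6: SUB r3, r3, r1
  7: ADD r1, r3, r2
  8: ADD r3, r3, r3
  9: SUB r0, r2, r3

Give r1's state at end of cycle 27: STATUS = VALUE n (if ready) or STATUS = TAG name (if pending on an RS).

STATUS = VALUE 0

c1: issue MUL r2<-Mul1 | r0:8,r1:7,r2:Mul1,r3:1
c2: issue MUL r0<-Mul2 | r0:Mul2,r1:7,r2:Mul1,r3:1
c3: issue SUB r3<-Add1 | r0:Mul2,r1:7,r2:Mul1,r3:Add1
c4: issue ADD r1<-Add2 | r0:Mul2,r1:Add2,r2:Mul1,r3:Add1
c5: stall | r0:Mul2,r1:Add2,r2:Mul1,r3:Add1
c6: CDB Mul1=7; stall | r0:Mul2,r1:Add2,r2:7,r3:Add1
c7: stall | r0:Mul2,r1:Add2,r2:7,r3:Add1
c8: stall | r0:Mul2,r1:Add2,r2:7,r3:Add1
c9: CDB Add1=-6; issue ADD r3<-Add1 | r0:Mul2,r1:Add2,r2:7,r3:Add1
c10: stall | r0:Mul2,r1:Add2,r2:7,r3:Add1
c11: CDB Mul2=49; stall | r0:49,r1:Add2,r2:7,r3:Add1
c12: stall | r0:49,r1:Add2,r2:7,r3:Add1
c13: stall | r0:49,r1:Add2,r2:7,r3:Add1
c14: CDB Add1=56; issue SUB r3<-Add1 | r0:49,r1:Add2,r2:7,r3:Add1
c15: CDB Add2=98; issue SUB r3<-Add2 | r0:49,r1:98,r2:7,r3:Add2
c16: stall | r0:49,r1:98,r2:7,r3:Add2
c17: stall | r0:49,r1:98,r2:7,r3:Add2
c18: CDB Add1=91; issue ADD r1<-Add1 | r0:49,r1:Add1,r2:7,r3:Add2
c19: stall | r0:49,r1:Add1,r2:7,r3:Add2
c20: stall | r0:49,r1:Add1,r2:7,r3:Add2
c21: CDB Add2=-7; issue ADD r3<-Add2 | r0:49,r1:Add1,r2:7,r3:Add2
c22: stall | r0:49,r1:Add1,r2:7,r3:Add2
c23: stall | r0:49,r1:Add1,r2:7,r3:Add2
c24: CDB Add1=0; issue SUB r0<-Add1 | r0:Add1,r1:0,r2:7,r3:Add2
c25: CDB Add2=-14 | r0:Add1,r1:0,r2:7,r3:-14
c26: - | r0:Add1,r1:0,r2:7,r3:-14
c27: - | r0:Add1,r1:0,r2:7,r3:-14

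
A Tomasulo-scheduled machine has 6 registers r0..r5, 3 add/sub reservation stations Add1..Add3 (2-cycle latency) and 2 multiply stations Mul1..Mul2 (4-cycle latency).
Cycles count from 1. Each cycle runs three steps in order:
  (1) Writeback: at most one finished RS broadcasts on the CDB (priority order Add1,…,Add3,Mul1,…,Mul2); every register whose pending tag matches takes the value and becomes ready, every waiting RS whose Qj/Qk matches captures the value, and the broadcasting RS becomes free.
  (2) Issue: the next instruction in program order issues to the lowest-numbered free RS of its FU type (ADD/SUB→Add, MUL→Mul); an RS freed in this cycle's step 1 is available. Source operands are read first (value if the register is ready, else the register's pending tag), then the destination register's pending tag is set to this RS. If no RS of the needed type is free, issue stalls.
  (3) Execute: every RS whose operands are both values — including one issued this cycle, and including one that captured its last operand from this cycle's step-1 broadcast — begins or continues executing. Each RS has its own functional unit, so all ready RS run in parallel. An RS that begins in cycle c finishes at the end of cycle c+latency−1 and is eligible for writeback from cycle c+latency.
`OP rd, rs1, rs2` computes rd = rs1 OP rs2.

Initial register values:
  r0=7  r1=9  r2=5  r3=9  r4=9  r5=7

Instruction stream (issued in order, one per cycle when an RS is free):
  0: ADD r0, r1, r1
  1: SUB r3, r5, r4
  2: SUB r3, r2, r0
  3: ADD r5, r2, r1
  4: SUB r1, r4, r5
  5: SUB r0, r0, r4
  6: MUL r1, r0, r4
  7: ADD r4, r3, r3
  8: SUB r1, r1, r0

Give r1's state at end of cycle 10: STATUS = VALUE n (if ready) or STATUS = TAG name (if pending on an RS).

STATUS = TAG Add2

  c1: issue ADD r0<-Add1  regs: r0:Add1,r1:9,r2:5,r3:9,r4:9,r5:7
  c2: issue SUB r3<-Add2  regs: r0:Add1,r1:9,r2:5,r3:Add2,r4:9,r5:7
  c3: CDB Add1=18; issue SUB r3<-Add1  regs: r0:18,r1:9,r2:5,r3:Add1,r4:9,r5:7
  c4: CDB Add2=-2; issue ADD r5<-Add2  regs: r0:18,r1:9,r2:5,r3:Add1,r4:9,r5:Add2
  c5: CDB Add1=-13; issue SUB r1<-Add1  regs: r0:18,r1:Add1,r2:5,r3:-13,r4:9,r5:Add2
  c6: CDB Add2=14; issue SUB r0<-Add2  regs: r0:Add2,r1:Add1,r2:5,r3:-13,r4:9,r5:14
  c7: issue MUL r1<-Mul1  regs: r0:Add2,r1:Mul1,r2:5,r3:-13,r4:9,r5:14
  c8: CDB Add1=-5; issue ADD r4<-Add1  regs: r0:Add2,r1:Mul1,r2:5,r3:-13,r4:Add1,r5:14
  c9: CDB Add2=9; issue SUB r1<-Add2  regs: r0:9,r1:Add2,r2:5,r3:-13,r4:Add1,r5:14
  c10: CDB Add1=-26  regs: r0:9,r1:Add2,r2:5,r3:-13,r4:-26,r5:14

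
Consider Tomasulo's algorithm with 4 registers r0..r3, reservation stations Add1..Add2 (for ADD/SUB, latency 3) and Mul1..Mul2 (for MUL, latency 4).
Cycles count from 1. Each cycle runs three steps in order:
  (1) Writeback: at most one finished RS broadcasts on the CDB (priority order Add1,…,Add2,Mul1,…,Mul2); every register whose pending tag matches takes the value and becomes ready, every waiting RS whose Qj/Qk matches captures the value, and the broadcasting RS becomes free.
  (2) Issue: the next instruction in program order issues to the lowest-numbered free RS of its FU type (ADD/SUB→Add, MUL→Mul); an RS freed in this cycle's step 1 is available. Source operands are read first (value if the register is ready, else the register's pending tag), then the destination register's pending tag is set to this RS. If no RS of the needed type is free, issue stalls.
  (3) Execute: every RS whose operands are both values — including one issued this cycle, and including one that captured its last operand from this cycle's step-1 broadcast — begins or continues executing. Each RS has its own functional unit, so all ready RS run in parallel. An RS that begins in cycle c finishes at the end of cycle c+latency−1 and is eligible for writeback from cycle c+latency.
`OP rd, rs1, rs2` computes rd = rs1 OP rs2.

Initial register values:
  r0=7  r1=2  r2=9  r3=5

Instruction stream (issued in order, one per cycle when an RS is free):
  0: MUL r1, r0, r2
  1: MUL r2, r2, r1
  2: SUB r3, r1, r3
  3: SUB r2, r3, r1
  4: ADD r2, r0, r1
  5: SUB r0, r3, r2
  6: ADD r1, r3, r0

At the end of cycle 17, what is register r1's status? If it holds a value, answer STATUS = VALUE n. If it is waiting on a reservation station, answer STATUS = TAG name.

c1: issue MUL r1<-Mul1 | r0:7,r1:Mul1,r2:9,r3:5
c2: issue MUL r2<-Mul2 | r0:7,r1:Mul1,r2:Mul2,r3:5
c3: issue SUB r3<-Add1 | r0:7,r1:Mul1,r2:Mul2,r3:Add1
c4: issue SUB r2<-Add2 | r0:7,r1:Mul1,r2:Add2,r3:Add1
c5: CDB Mul1=63; stall | r0:7,r1:63,r2:Add2,r3:Add1
c6: stall | r0:7,r1:63,r2:Add2,r3:Add1
c7: stall | r0:7,r1:63,r2:Add2,r3:Add1
c8: CDB Add1=58; issue ADD r2<-Add1 | r0:7,r1:63,r2:Add1,r3:58
c9: CDB Mul2=567; stall | r0:7,r1:63,r2:Add1,r3:58
c10: stall | r0:7,r1:63,r2:Add1,r3:58
c11: CDB Add1=70; issue SUB r0<-Add1 | r0:Add1,r1:63,r2:70,r3:58
c12: CDB Add2=-5; issue ADD r1<-Add2 | r0:Add1,r1:Add2,r2:70,r3:58
c13: - | r0:Add1,r1:Add2,r2:70,r3:58
c14: CDB Add1=-12 | r0:-12,r1:Add2,r2:70,r3:58
c15: - | r0:-12,r1:Add2,r2:70,r3:58
c16: - | r0:-12,r1:Add2,r2:70,r3:58
c17: CDB Add2=46 | r0:-12,r1:46,r2:70,r3:58

STATUS = VALUE 46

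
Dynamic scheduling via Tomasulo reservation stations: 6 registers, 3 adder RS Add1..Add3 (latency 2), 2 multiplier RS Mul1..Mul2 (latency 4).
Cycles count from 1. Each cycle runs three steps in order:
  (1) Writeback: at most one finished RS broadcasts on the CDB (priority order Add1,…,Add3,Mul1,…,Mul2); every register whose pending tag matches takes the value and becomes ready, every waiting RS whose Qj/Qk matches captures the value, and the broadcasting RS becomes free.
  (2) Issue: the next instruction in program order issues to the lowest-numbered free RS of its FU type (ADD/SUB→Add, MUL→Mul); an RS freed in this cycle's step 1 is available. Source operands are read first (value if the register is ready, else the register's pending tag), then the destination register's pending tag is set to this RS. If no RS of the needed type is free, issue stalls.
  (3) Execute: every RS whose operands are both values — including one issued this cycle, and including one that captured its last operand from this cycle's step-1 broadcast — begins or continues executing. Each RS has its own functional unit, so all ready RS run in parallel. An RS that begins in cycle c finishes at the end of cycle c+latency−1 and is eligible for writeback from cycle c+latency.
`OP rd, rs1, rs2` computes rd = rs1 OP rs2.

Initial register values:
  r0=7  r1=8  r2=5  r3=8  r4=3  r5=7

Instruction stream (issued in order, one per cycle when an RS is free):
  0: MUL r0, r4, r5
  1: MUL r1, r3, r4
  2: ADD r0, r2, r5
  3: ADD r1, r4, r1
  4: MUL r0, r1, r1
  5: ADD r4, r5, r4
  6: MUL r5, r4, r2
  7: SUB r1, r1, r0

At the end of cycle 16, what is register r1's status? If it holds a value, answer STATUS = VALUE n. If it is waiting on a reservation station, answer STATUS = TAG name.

c1: issue MUL r0<-Mul1 | r0:Mul1,r1:8,r2:5,r3:8,r4:3,r5:7
c2: issue MUL r1<-Mul2 | r0:Mul1,r1:Mul2,r2:5,r3:8,r4:3,r5:7
c3: issue ADD r0<-Add1 | r0:Add1,r1:Mul2,r2:5,r3:8,r4:3,r5:7
c4: issue ADD r1<-Add2 | r0:Add1,r1:Add2,r2:5,r3:8,r4:3,r5:7
c5: CDB Add1=12; stall | r0:12,r1:Add2,r2:5,r3:8,r4:3,r5:7
c6: CDB Mul1=21; issue MUL r0<-Mul1 | r0:Mul1,r1:Add2,r2:5,r3:8,r4:3,r5:7
c7: CDB Mul2=24; issue ADD r4<-Add1 | r0:Mul1,r1:Add2,r2:5,r3:8,r4:Add1,r5:7
c8: issue MUL r5<-Mul2 | r0:Mul1,r1:Add2,r2:5,r3:8,r4:Add1,r5:Mul2
c9: CDB Add1=10; issue SUB r1<-Add1 | r0:Mul1,r1:Add1,r2:5,r3:8,r4:10,r5:Mul2
c10: CDB Add2=27 | r0:Mul1,r1:Add1,r2:5,r3:8,r4:10,r5:Mul2
c11: - | r0:Mul1,r1:Add1,r2:5,r3:8,r4:10,r5:Mul2
c12: - | r0:Mul1,r1:Add1,r2:5,r3:8,r4:10,r5:Mul2
c13: CDB Mul2=50 | r0:Mul1,r1:Add1,r2:5,r3:8,r4:10,r5:50
c14: CDB Mul1=729 | r0:729,r1:Add1,r2:5,r3:8,r4:10,r5:50
c15: - | r0:729,r1:Add1,r2:5,r3:8,r4:10,r5:50
c16: CDB Add1=-702 | r0:729,r1:-702,r2:5,r3:8,r4:10,r5:50

STATUS = VALUE -702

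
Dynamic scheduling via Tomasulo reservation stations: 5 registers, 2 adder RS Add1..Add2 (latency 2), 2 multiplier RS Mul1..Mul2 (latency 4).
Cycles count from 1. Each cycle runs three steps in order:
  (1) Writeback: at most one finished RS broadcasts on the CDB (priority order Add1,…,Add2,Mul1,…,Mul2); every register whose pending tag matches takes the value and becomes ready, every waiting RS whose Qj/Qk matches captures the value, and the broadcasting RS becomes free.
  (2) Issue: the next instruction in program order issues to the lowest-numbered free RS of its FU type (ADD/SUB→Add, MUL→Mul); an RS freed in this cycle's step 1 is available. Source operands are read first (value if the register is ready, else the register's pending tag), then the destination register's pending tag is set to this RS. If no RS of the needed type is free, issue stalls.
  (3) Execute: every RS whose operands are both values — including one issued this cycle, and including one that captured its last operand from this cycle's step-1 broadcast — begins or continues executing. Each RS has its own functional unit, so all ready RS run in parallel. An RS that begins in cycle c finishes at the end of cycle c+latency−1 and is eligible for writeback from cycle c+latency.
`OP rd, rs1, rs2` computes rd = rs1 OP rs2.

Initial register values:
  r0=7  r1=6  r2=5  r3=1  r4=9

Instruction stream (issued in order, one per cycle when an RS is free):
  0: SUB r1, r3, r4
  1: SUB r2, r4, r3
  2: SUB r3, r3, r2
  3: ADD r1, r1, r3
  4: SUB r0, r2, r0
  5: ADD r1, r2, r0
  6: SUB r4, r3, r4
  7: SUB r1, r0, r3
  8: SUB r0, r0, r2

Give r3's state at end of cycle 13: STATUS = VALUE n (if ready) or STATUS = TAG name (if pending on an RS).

  c1: issue SUB r1<-Add1  regs: r0:7,r1:Add1,r2:5,r3:1,r4:9
  c2: issue SUB r2<-Add2  regs: r0:7,r1:Add1,r2:Add2,r3:1,r4:9
  c3: CDB Add1=-8; issue SUB r3<-Add1  regs: r0:7,r1:-8,r2:Add2,r3:Add1,r4:9
  c4: CDB Add2=8; issue ADD r1<-Add2  regs: r0:7,r1:Add2,r2:8,r3:Add1,r4:9
  c5: stall  regs: r0:7,r1:Add2,r2:8,r3:Add1,r4:9
  c6: CDB Add1=-7; issue SUB r0<-Add1  regs: r0:Add1,r1:Add2,r2:8,r3:-7,r4:9
  c7: stall  regs: r0:Add1,r1:Add2,r2:8,r3:-7,r4:9
  c8: CDB Add1=1; issue ADD r1<-Add1  regs: r0:1,r1:Add1,r2:8,r3:-7,r4:9
  c9: CDB Add2=-15; issue SUB r4<-Add2  regs: r0:1,r1:Add1,r2:8,r3:-7,r4:Add2
  c10: CDB Add1=9; issue SUB r1<-Add1  regs: r0:1,r1:Add1,r2:8,r3:-7,r4:Add2
  c11: CDB Add2=-16; issue SUB r0<-Add2  regs: r0:Add2,r1:Add1,r2:8,r3:-7,r4:-16
  c12: CDB Add1=8  regs: r0:Add2,r1:8,r2:8,r3:-7,r4:-16
  c13: CDB Add2=-7  regs: r0:-7,r1:8,r2:8,r3:-7,r4:-16

STATUS = VALUE -7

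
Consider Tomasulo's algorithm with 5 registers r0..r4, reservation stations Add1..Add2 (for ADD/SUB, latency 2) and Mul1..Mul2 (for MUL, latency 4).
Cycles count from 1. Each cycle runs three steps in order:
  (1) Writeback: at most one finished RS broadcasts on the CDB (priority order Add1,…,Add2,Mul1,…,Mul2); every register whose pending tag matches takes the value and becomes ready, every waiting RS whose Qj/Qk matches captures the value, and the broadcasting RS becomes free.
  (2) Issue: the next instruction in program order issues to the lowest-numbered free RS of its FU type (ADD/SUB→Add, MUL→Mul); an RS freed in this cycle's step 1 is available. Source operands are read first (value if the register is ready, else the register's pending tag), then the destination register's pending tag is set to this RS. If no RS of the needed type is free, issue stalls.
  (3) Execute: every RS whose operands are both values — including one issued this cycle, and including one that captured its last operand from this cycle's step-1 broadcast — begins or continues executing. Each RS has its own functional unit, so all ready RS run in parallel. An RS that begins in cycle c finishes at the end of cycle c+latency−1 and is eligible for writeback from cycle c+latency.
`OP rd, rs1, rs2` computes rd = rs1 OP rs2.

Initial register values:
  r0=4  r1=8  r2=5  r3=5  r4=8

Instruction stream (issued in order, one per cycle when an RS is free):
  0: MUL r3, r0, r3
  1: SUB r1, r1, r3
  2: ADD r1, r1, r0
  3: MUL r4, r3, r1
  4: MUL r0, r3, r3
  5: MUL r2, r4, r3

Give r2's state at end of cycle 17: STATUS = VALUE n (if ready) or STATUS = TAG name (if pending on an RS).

c1: issue MUL r3<-Mul1 | r0:4,r1:8,r2:5,r3:Mul1,r4:8
c2: issue SUB r1<-Add1 | r0:4,r1:Add1,r2:5,r3:Mul1,r4:8
c3: issue ADD r1<-Add2 | r0:4,r1:Add2,r2:5,r3:Mul1,r4:8
c4: issue MUL r4<-Mul2 | r0:4,r1:Add2,r2:5,r3:Mul1,r4:Mul2
c5: CDB Mul1=20; issue MUL r0<-Mul1 | r0:Mul1,r1:Add2,r2:5,r3:20,r4:Mul2
c6: stall | r0:Mul1,r1:Add2,r2:5,r3:20,r4:Mul2
c7: CDB Add1=-12; stall | r0:Mul1,r1:Add2,r2:5,r3:20,r4:Mul2
c8: stall | r0:Mul1,r1:Add2,r2:5,r3:20,r4:Mul2
c9: CDB Add2=-8; stall | r0:Mul1,r1:-8,r2:5,r3:20,r4:Mul2
c10: CDB Mul1=400; issue MUL r2<-Mul1 | r0:400,r1:-8,r2:Mul1,r3:20,r4:Mul2
c11: - | r0:400,r1:-8,r2:Mul1,r3:20,r4:Mul2
c12: - | r0:400,r1:-8,r2:Mul1,r3:20,r4:Mul2
c13: CDB Mul2=-160 | r0:400,r1:-8,r2:Mul1,r3:20,r4:-160
c14: - | r0:400,r1:-8,r2:Mul1,r3:20,r4:-160
c15: - | r0:400,r1:-8,r2:Mul1,r3:20,r4:-160
c16: - | r0:400,r1:-8,r2:Mul1,r3:20,r4:-160
c17: CDB Mul1=-3200 | r0:400,r1:-8,r2:-3200,r3:20,r4:-160

STATUS = VALUE -3200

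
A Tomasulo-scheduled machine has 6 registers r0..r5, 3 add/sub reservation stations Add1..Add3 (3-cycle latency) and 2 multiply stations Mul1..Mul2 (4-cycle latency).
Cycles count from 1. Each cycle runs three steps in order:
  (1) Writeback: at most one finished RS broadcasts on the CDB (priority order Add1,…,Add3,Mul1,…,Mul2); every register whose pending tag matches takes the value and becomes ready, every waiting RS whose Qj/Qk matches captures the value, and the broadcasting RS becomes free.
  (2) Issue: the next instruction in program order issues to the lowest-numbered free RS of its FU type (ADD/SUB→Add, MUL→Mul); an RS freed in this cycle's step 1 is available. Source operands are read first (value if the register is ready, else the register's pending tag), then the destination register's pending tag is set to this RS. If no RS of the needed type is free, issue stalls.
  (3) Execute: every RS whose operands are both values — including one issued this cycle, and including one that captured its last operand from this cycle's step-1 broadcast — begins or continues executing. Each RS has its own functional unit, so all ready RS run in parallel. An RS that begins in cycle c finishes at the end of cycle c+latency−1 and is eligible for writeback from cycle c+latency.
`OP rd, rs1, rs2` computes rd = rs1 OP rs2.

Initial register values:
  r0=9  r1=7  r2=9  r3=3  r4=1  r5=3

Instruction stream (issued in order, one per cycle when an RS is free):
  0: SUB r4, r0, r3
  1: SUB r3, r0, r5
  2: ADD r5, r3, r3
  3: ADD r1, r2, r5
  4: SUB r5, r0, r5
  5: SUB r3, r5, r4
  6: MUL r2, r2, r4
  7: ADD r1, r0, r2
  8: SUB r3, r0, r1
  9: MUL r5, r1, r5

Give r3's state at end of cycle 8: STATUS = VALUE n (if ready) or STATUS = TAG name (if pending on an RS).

c1: issue SUB r4<-Add1 | r0:9,r1:7,r2:9,r3:3,r4:Add1,r5:3
c2: issue SUB r3<-Add2 | r0:9,r1:7,r2:9,r3:Add2,r4:Add1,r5:3
c3: issue ADD r5<-Add3 | r0:9,r1:7,r2:9,r3:Add2,r4:Add1,r5:Add3
c4: CDB Add1=6; issue ADD r1<-Add1 | r0:9,r1:Add1,r2:9,r3:Add2,r4:6,r5:Add3
c5: CDB Add2=6; issue SUB r5<-Add2 | r0:9,r1:Add1,r2:9,r3:6,r4:6,r5:Add2
c6: stall | r0:9,r1:Add1,r2:9,r3:6,r4:6,r5:Add2
c7: stall | r0:9,r1:Add1,r2:9,r3:6,r4:6,r5:Add2
c8: CDB Add3=12; issue SUB r3<-Add3 | r0:9,r1:Add1,r2:9,r3:Add3,r4:6,r5:Add2

STATUS = TAG Add3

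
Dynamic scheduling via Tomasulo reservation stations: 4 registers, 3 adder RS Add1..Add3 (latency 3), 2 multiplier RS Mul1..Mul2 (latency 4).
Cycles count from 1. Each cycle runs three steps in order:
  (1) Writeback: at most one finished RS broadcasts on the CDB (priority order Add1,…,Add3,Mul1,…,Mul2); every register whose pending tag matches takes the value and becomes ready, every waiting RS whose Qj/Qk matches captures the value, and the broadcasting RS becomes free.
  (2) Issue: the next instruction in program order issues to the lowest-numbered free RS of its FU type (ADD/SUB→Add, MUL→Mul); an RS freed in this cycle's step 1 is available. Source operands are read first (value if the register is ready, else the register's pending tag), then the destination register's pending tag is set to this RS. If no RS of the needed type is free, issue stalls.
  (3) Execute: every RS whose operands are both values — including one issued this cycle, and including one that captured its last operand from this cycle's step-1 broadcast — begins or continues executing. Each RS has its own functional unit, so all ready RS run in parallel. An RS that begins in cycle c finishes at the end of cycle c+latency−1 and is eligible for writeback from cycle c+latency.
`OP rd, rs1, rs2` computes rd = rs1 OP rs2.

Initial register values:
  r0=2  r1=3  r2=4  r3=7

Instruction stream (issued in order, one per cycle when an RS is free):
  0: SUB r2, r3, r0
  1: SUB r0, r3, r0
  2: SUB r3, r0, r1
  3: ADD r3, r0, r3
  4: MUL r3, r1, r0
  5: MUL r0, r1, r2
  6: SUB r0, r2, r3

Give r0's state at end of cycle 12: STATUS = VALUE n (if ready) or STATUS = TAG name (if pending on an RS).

c1: issue SUB r2<-Add1 | r0:2,r1:3,r2:Add1,r3:7
c2: issue SUB r0<-Add2 | r0:Add2,r1:3,r2:Add1,r3:7
c3: issue SUB r3<-Add3 | r0:Add2,r1:3,r2:Add1,r3:Add3
c4: CDB Add1=5; issue ADD r3<-Add1 | r0:Add2,r1:3,r2:5,r3:Add1
c5: CDB Add2=5; issue MUL r3<-Mul1 | r0:5,r1:3,r2:5,r3:Mul1
c6: issue MUL r0<-Mul2 | r0:Mul2,r1:3,r2:5,r3:Mul1
c7: issue SUB r0<-Add2 | r0:Add2,r1:3,r2:5,r3:Mul1
c8: CDB Add3=2 | r0:Add2,r1:3,r2:5,r3:Mul1
c9: CDB Mul1=15 | r0:Add2,r1:3,r2:5,r3:15
c10: CDB Mul2=15 | r0:Add2,r1:3,r2:5,r3:15
c11: CDB Add1=7 | r0:Add2,r1:3,r2:5,r3:15
c12: CDB Add2=-10 | r0:-10,r1:3,r2:5,r3:15

STATUS = VALUE -10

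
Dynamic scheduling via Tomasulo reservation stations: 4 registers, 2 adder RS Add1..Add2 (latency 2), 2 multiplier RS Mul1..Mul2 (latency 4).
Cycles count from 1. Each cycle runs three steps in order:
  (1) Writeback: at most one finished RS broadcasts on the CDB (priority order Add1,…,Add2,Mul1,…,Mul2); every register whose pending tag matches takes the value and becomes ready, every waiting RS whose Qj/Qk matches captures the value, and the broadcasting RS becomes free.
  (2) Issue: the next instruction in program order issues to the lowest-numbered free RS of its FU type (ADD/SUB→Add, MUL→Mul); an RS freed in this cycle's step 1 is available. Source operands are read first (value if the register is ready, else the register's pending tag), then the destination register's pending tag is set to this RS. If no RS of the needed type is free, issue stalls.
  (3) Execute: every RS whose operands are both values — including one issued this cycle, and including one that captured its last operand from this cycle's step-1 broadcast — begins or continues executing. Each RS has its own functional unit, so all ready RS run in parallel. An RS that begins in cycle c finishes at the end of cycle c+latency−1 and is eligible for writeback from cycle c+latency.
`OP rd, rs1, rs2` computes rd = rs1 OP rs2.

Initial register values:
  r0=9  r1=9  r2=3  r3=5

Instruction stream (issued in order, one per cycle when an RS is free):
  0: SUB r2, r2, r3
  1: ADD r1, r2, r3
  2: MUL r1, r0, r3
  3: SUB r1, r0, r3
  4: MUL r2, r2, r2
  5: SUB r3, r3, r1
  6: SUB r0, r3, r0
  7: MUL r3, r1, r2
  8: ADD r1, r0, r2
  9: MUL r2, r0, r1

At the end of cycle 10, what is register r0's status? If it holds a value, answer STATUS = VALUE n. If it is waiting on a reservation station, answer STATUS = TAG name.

STATUS = VALUE -8

c1: issue SUB r2<-Add1 | r0:9,r1:9,r2:Add1,r3:5
c2: issue ADD r1<-Add2 | r0:9,r1:Add2,r2:Add1,r3:5
c3: CDB Add1=-2; issue MUL r1<-Mul1 | r0:9,r1:Mul1,r2:-2,r3:5
c4: issue SUB r1<-Add1 | r0:9,r1:Add1,r2:-2,r3:5
c5: CDB Add2=3; issue MUL r2<-Mul2 | r0:9,r1:Add1,r2:Mul2,r3:5
c6: CDB Add1=4; issue SUB r3<-Add1 | r0:9,r1:4,r2:Mul2,r3:Add1
c7: CDB Mul1=45; issue SUB r0<-Add2 | r0:Add2,r1:4,r2:Mul2,r3:Add1
c8: CDB Add1=1; issue MUL r3<-Mul1 | r0:Add2,r1:4,r2:Mul2,r3:Mul1
c9: CDB Mul2=4; issue ADD r1<-Add1 | r0:Add2,r1:Add1,r2:4,r3:Mul1
c10: CDB Add2=-8; issue MUL r2<-Mul2 | r0:-8,r1:Add1,r2:Mul2,r3:Mul1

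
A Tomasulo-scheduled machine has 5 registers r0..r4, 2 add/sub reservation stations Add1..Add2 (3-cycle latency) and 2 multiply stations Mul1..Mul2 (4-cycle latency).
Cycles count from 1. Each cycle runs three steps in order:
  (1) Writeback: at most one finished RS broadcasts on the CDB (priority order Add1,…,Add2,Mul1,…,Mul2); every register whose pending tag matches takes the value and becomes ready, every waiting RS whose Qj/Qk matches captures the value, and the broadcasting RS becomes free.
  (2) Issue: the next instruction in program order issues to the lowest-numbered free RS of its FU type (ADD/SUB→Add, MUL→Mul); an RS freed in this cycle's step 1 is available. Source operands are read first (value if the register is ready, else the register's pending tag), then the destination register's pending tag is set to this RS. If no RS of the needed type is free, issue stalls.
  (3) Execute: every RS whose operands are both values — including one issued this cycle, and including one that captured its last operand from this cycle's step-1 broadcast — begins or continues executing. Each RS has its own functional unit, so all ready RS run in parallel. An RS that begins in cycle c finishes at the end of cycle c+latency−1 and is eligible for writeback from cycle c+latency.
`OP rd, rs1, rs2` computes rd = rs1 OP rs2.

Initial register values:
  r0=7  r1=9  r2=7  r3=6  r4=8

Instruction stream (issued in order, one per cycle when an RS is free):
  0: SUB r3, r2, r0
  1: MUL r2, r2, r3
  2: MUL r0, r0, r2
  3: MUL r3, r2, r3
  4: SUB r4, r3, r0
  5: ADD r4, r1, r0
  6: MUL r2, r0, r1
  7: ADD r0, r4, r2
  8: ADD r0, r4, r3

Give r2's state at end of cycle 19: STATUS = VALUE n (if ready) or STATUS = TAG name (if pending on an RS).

STATUS = VALUE 0

cycle 1: issue SUB r3<-Add1 // r0:7,r1:9,r2:7,r3:Add1,r4:8
cycle 2: issue MUL r2<-Mul1 // r0:7,r1:9,r2:Mul1,r3:Add1,r4:8
cycle 3: issue MUL r0<-Mul2 // r0:Mul2,r1:9,r2:Mul1,r3:Add1,r4:8
cycle 4: CDB Add1=0; stall // r0:Mul2,r1:9,r2:Mul1,r3:0,r4:8
cycle 5: stall // r0:Mul2,r1:9,r2:Mul1,r3:0,r4:8
cycle 6: stall // r0:Mul2,r1:9,r2:Mul1,r3:0,r4:8
cycle 7: stall // r0:Mul2,r1:9,r2:Mul1,r3:0,r4:8
cycle 8: CDB Mul1=0; issue MUL r3<-Mul1 // r0:Mul2,r1:9,r2:0,r3:Mul1,r4:8
cycle 9: issue SUB r4<-Add1 // r0:Mul2,r1:9,r2:0,r3:Mul1,r4:Add1
cycle 10: issue ADD r4<-Add2 // r0:Mul2,r1:9,r2:0,r3:Mul1,r4:Add2
cycle 11: stall // r0:Mul2,r1:9,r2:0,r3:Mul1,r4:Add2
cycle 12: CDB Mul1=0; issue MUL r2<-Mul1 // r0:Mul2,r1:9,r2:Mul1,r3:0,r4:Add2
cycle 13: CDB Mul2=0; stall // r0:0,r1:9,r2:Mul1,r3:0,r4:Add2
cycle 14: stall // r0:0,r1:9,r2:Mul1,r3:0,r4:Add2
cycle 15: stall // r0:0,r1:9,r2:Mul1,r3:0,r4:Add2
cycle 16: CDB Add1=0; issue ADD r0<-Add1 // r0:Add1,r1:9,r2:Mul1,r3:0,r4:Add2
cycle 17: CDB Add2=9; issue ADD r0<-Add2 // r0:Add2,r1:9,r2:Mul1,r3:0,r4:9
cycle 18: CDB Mul1=0 // r0:Add2,r1:9,r2:0,r3:0,r4:9
cycle 19: - // r0:Add2,r1:9,r2:0,r3:0,r4:9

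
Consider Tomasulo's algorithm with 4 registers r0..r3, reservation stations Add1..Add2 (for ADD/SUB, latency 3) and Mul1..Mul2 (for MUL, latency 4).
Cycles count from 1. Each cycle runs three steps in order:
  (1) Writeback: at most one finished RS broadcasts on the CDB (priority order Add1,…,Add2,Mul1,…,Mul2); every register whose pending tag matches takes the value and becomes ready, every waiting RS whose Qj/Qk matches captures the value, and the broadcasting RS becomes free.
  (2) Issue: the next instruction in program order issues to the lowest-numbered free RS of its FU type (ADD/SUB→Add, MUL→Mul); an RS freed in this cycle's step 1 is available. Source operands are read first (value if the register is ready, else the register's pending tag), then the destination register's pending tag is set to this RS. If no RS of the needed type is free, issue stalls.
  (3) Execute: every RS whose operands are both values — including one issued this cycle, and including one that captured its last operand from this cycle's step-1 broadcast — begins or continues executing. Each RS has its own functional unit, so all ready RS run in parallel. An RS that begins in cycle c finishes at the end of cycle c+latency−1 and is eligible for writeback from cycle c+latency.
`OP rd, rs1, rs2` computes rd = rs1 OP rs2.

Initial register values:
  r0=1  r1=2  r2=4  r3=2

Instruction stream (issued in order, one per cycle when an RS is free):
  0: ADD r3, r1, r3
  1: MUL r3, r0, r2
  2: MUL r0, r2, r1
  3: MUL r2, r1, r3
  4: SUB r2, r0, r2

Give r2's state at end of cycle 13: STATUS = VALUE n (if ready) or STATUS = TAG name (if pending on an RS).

c1: issue ADD r3<-Add1 | r0:1,r1:2,r2:4,r3:Add1
c2: issue MUL r3<-Mul1 | r0:1,r1:2,r2:4,r3:Mul1
c3: issue MUL r0<-Mul2 | r0:Mul2,r1:2,r2:4,r3:Mul1
c4: CDB Add1=4; stall | r0:Mul2,r1:2,r2:4,r3:Mul1
c5: stall | r0:Mul2,r1:2,r2:4,r3:Mul1
c6: CDB Mul1=4; issue MUL r2<-Mul1 | r0:Mul2,r1:2,r2:Mul1,r3:4
c7: CDB Mul2=8; issue SUB r2<-Add1 | r0:8,r1:2,r2:Add1,r3:4
c8: - | r0:8,r1:2,r2:Add1,r3:4
c9: - | r0:8,r1:2,r2:Add1,r3:4
c10: CDB Mul1=8 | r0:8,r1:2,r2:Add1,r3:4
c11: - | r0:8,r1:2,r2:Add1,r3:4
c12: - | r0:8,r1:2,r2:Add1,r3:4
c13: CDB Add1=0 | r0:8,r1:2,r2:0,r3:4

STATUS = VALUE 0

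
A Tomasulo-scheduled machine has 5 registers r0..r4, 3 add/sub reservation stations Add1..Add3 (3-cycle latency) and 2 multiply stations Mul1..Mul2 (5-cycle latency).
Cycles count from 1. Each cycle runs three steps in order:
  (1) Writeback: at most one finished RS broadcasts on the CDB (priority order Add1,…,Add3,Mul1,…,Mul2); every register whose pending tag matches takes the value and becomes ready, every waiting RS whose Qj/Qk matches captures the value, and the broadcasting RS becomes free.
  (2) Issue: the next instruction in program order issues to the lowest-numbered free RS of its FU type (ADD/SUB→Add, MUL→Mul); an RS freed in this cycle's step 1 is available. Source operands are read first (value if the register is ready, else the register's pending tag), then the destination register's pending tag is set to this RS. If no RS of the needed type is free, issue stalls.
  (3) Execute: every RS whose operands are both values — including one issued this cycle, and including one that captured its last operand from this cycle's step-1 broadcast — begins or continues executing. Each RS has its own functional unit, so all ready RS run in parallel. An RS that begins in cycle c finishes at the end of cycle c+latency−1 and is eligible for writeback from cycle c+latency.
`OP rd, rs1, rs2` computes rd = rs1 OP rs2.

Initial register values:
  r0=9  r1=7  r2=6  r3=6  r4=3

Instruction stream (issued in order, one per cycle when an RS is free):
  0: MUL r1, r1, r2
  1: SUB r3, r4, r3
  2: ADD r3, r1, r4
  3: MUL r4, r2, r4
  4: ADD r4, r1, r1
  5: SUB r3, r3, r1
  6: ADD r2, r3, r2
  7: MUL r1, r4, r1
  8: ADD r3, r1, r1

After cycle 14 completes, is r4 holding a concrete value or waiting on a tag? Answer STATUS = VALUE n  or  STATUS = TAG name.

STATUS = VALUE 84

c1: issue MUL r1<-Mul1 | r0:9,r1:Mul1,r2:6,r3:6,r4:3
c2: issue SUB r3<-Add1 | r0:9,r1:Mul1,r2:6,r3:Add1,r4:3
c3: issue ADD r3<-Add2 | r0:9,r1:Mul1,r2:6,r3:Add2,r4:3
c4: issue MUL r4<-Mul2 | r0:9,r1:Mul1,r2:6,r3:Add2,r4:Mul2
c5: CDB Add1=-3; issue ADD r4<-Add1 | r0:9,r1:Mul1,r2:6,r3:Add2,r4:Add1
c6: CDB Mul1=42; issue SUB r3<-Add3 | r0:9,r1:42,r2:6,r3:Add3,r4:Add1
c7: stall | r0:9,r1:42,r2:6,r3:Add3,r4:Add1
c8: stall | r0:9,r1:42,r2:6,r3:Add3,r4:Add1
c9: CDB Add1=84; issue ADD r2<-Add1 | r0:9,r1:42,r2:Add1,r3:Add3,r4:84
c10: CDB Add2=45; issue MUL r1<-Mul1 | r0:9,r1:Mul1,r2:Add1,r3:Add3,r4:84
c11: CDB Mul2=18; issue ADD r3<-Add2 | r0:9,r1:Mul1,r2:Add1,r3:Add2,r4:84
c12: - | r0:9,r1:Mul1,r2:Add1,r3:Add2,r4:84
c13: CDB Add3=3 | r0:9,r1:Mul1,r2:Add1,r3:Add2,r4:84
c14: - | r0:9,r1:Mul1,r2:Add1,r3:Add2,r4:84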